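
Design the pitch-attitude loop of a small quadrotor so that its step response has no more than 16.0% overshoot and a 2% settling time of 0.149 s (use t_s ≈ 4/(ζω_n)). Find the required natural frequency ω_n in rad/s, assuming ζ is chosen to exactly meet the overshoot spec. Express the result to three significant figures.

ω_n ≈ 53.3 rad/s

From %OS = 100·exp(−πζ/√(1−ζ²)), invert to get ζ = −ln(OS)/√(π² + ln²(OS)) with OS = 0.160.
−ln 0.160 = 1.833, so ζ = 1.833/√(π² + 3.358) = 0.504.
From t_s ≈ 4/(ζω_n): ω_n = 4/(ζ·t_s) = 4/(0.504·0.149) = 53.3 rad/s.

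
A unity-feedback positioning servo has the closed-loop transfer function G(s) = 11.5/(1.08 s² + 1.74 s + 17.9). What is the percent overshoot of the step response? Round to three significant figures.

%OS ≈ 53.0%

Dividing through by 1.08: denominator becomes s² + 1.611 s + 16.57.
So ω_n = √16.57 = 4.07 rad/s and ζ = 1.611/(2·4.07) = 0.198.
%OS = 100 e^{−πζ/√(1−ζ²)} with ζ = 0.198 gives 53.0%.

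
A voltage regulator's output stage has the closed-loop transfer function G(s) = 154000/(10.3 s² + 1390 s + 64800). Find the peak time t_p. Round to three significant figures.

t_p ≈ 0.0754 s

Dividing through by 10.3: denominator becomes s² + 135.0 s + 6291.
So ω_n = √6291 = 79.3 rad/s and ζ = 135.0/(2·79.3) = 0.851.
ω_d = ω_n√(1−ζ²) = 41.7 rad/s. t_p = π/ω_d = 0.0754 s.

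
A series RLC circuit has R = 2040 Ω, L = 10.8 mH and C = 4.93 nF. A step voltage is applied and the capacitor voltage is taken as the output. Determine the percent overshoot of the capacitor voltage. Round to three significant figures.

For a series RLC circuit (capacitor voltage as output), ω_n = 1/√(LC) = 1/√(10.8 mH · 4.93 nF) = 137000 rad/s.
ζ = (R/2)·√(C/L) = (2040/2)·√(4.93 nF/10.8 mH) = 0.689.
Overshoot: exp(−π·0.689/√(1−0.689²)) = 0.0504, i.e. 5.04%.

%OS ≈ 5.04%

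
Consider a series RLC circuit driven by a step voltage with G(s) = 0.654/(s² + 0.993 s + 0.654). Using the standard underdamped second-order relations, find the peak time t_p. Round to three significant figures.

t_p ≈ 4.92 s

Matching coefficients with s² + 2ζω_n s + ω_n² gives ω_n² = 0.654 ⇒ ω_n = 0.809 rad/s, and ζ = 0.993/(2ω_n) = 0.614.
ω_d = 0.809·√(1 − 0.614²) = 0.638 rad/s. Then t_p = π/ω_d = 4.92 s.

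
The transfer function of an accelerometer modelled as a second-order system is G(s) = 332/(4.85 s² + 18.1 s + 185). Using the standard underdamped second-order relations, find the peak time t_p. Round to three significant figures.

t_p ≈ 0.534 s

Dividing through by 4.85: denominator becomes s² + 3.732 s + 38.14.
So ω_n = √38.14 = 6.18 rad/s and ζ = 3.732/(2·6.18) = 0.302.
ω_d = ω_n√(1−ζ²) = 5.89 rad/s. t_p = π/ω_d = 0.534 s.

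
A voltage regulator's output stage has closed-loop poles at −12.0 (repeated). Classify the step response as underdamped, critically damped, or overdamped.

Since there is a repeated negative-real pole, the response is critically damped.

critically damped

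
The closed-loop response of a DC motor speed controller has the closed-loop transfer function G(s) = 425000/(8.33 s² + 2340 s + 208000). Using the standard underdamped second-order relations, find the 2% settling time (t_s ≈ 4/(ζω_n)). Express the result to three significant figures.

Dividing through by 8.33: denominator becomes s² + 280.9 s + 24970.
So ω_n = √24970 = 158 rad/s and ζ = 280.9/(2·158) = 0.889.
t_s ≈ 4/(ζω_n) = 0.0285 s.

t_s ≈ 0.0285 s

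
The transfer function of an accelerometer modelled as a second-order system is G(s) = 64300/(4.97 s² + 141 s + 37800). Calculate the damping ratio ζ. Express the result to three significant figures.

Dividing through by 4.97: denominator becomes s² + 28.37 s + 7606.
So ω_n = √7606 = 87.2 rad/s and ζ = 28.37/(2·87.2) = 0.163.

ζ ≈ 0.163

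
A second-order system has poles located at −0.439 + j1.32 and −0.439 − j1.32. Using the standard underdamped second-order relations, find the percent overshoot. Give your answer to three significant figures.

%OS ≈ 35.2%

|pole| = ω_n = √(0.439² + 1.32²) = 1.39 rad/s; ζ = cos θ = σ/ω_n = 0.316.
%OS = 100·exp(−πζ/√(1−ζ²)) = 35.2%.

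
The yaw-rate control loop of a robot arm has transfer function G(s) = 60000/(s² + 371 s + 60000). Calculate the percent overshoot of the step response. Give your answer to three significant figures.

Comparing the denominator to s² + 2ζω_n s + ω_n²: ω_n = √60000 = 245 rad/s, and 2ζω_n = 371 so ζ = 371/(2·245) = 0.757.
Overshoot: exp(−π·0.757/√(1−0.757²)) = 0.0262, i.e. 2.62%.

%OS ≈ 2.62%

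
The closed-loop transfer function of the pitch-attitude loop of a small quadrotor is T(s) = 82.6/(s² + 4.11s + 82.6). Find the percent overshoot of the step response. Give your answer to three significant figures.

Matching coefficients with s² + 2ζω_n s + ω_n² gives ω_n² = 82.6 ⇒ ω_n = 9.09 rad/s, and ζ = 4.11/(2ω_n) = 0.226.
%OS = 100·exp(−πζ/√(1−ζ²)) = 48.2%.

%OS ≈ 48.2%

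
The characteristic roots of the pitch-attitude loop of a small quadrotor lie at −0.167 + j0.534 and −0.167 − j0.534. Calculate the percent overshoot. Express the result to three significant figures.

%OS ≈ 37.4%

|pole| = ω_n = √(0.167² + 0.534²) = 0.560 rad/s; ζ = cos θ = σ/ω_n = 0.298.
%OS = 100·exp(−πζ/√(1−ζ²)) = 37.4%.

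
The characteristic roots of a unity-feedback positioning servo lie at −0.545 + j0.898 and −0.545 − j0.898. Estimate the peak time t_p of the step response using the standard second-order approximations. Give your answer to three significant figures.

t_p ≈ 3.50 s

t_p = π/ω_d with ω_d = 0.898 (the imaginary part), so t_p = 3.50 s.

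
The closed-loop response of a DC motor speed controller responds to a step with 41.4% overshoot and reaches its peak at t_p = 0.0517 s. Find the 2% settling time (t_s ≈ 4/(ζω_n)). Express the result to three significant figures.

t_s ≈ 0.234 s

ζ from %OS: ζ = |ln 0.414|/√(π²+ln²0.414) = 0.270.
t_p = π/ω_d ⇒ ω_d = 60.8 rad/s; then ω_n = ω_d/√(1−ζ²) = 63.1 rad/s.
t_s ≈ 4/(ζω_n) = 4/(0.270·63.1) = 0.234 s.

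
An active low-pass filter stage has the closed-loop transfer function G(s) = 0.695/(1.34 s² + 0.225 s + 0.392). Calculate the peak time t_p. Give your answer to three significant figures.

Dividing through by 1.34: denominator becomes s² + 0.1679 s + 0.2925.
So ω_n = √0.2925 = 0.541 rad/s and ζ = 0.1679/(2·0.541) = 0.155.
ω_d = ω_n√(1−ζ²) = 0.534 rad/s. t_p = π/ω_d = 5.88 s.

t_p ≈ 5.88 s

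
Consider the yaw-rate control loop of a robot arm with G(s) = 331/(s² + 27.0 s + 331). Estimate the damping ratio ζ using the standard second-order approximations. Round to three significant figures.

Comparing the denominator to s² + 2ζω_n s + ω_n²: ω_n = √331 = 18.2 rad/s, and 2ζω_n = 27.0 so ζ = 27.0/(2·18.2) = 0.742.

ζ ≈ 0.742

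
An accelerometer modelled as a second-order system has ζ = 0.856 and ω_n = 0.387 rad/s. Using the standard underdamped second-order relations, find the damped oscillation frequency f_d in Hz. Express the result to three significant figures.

ω_d = ω_n√(1−ζ²) = 0.387·√0.267 = 0.200 rad/s.
f_d = ω_d/(2π) = 0.0318 Hz.

f_d ≈ 0.0318 Hz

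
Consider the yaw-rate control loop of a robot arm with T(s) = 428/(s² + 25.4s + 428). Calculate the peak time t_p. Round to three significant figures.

Matching coefficients with s² + 2ζω_n s + ω_n² gives ω_n² = 428 ⇒ ω_n = 20.7 rad/s, and ζ = 25.4/(2ω_n) = 0.614.
The damped frequency ω_d = ω_n√(1−ζ²) = 16.3 rad/s. Then t_p = π/ω_d = 0.192 s.

t_p ≈ 0.192 s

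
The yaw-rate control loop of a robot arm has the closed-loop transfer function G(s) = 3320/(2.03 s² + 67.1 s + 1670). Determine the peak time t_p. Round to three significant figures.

t_p ≈ 0.134 s

Dividing through by 2.03: denominator becomes s² + 33.05 s + 822.7.
So ω_n = √822.7 = 28.7 rad/s and ζ = 33.05/(2·28.7) = 0.576.
The damped frequency ω_d = ω_n√(1−ζ²) = 23.4 rad/s. t_p = π/ω_d = 0.134 s.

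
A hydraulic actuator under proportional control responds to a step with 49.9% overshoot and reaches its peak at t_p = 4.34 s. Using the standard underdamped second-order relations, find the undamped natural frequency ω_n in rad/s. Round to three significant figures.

ζ from %OS: ζ = |ln 0.499|/√(π²+ln²0.499) = 0.216.
t_p = π/ω_d ⇒ ω_d = 0.724 rad/s; then ω_n = ω_d/√(1−ζ²) = 0.741 rad/s.

ω_n ≈ 0.741 rad/s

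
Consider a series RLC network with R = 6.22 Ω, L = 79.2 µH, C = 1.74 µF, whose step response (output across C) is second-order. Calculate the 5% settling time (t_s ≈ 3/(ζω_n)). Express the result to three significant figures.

t_s ≈ 0.0000764 s

For a series RLC circuit (capacitor voltage as output), ω_n = 1/√(LC) = 1/√(79.2 µH · 1.74 µF) = 85200 rad/s.
ζ = (R/2)·√(C/L) = (6.22/2)·√(1.74 µF/79.2 µH) = 0.461.
t_s ≈ 3/(ζω_n) = 0.0000764 s.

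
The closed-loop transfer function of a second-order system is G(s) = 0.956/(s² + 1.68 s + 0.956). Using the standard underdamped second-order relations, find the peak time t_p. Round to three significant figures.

t_p ≈ 6.28 s

Comparing the denominator to s² + 2ζω_n s + ω_n²: ω_n = √0.956 = 0.978 rad/s, and 2ζω_n = 1.68 so ζ = 1.68/(2·0.978) = 0.859.
The damped frequency ω_d = ω_n√(1−ζ²) = 0.500 rad/s. Then t_p = π/ω_d = 6.28 s.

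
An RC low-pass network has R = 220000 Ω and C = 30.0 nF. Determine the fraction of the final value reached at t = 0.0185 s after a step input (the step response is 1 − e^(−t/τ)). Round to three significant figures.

y/y_∞ ≈ 0.939

τ = RC = 220000 × 30.0 nF = 0.00660 s.
y(t)/y_∞ = 1 − e^(−t/τ) = 1 − e^(−0.0185/0.00660) = 1 − e^(−2.80) = 0.939.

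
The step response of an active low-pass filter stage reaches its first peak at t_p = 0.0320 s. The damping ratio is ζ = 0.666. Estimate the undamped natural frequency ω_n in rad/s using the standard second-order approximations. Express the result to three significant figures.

Peak time t_p = π/ω_d, so ω_d = π/t_p = π/0.0320 = 98.2 rad/s.
ω_n = ω_d/√(1−ζ²) = 98.2/√0.556 = 132 rad/s.

ω_n ≈ 132 rad/s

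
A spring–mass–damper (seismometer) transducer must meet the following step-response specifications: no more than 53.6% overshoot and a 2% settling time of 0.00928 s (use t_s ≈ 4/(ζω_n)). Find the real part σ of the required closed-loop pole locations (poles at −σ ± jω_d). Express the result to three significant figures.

σ ≈ 431

The settling-time spec alone fixes σ = ζω_n = 4/t_s = 4/0.00928 = 431.
(Overshoot then fixes ζ = 0.195 and hence ω_d = σ·√(1−ζ²)/ζ = 2170 rad/s.)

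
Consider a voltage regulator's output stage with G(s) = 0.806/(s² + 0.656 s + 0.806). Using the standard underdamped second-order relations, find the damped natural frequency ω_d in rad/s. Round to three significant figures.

Comparing the denominator to s² + 2ζω_n s + ω_n²: ω_n = √0.806 = 0.898 rad/s, and 2ζω_n = 0.656 so ζ = 0.656/(2·0.898) = 0.365.
ω_d = ω_n√(1−ζ²) = 0.836 rad/s.

ω_d ≈ 0.836 rad/s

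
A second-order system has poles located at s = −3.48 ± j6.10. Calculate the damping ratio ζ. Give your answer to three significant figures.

ζ ≈ 0.496

With σ = 3.48, ω_d = 6.10: ω_n = √(σ²+ω_d²) = 7.02 rad/s, ζ = σ/ω_n = 0.496.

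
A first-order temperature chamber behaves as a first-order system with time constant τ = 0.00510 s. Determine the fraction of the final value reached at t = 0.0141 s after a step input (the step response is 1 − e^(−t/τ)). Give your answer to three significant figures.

y(t)/y_∞ = 1 − e^(−t/τ) = 1 − e^(−0.0141/0.00510) = 1 − e^(−2.76) = 0.937.

y/y_∞ ≈ 0.937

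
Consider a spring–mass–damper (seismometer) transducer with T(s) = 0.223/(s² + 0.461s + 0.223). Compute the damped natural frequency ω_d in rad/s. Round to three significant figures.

ω_d ≈ 0.412 rad/s

ω_n = √0.223 = 0.472 rad/s; ζ = 0.461/(2·0.472) = 0.488.
ω_d = ω_n√(1−ζ²) = 0.412 rad/s.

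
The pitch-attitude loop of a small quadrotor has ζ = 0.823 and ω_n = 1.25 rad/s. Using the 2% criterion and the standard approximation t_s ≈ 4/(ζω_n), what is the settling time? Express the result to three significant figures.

t_s ≈ 3.89 s

t_s ≈ 4/(ζω_n) = 4/(0.823 × 1.25) = 3.89 s.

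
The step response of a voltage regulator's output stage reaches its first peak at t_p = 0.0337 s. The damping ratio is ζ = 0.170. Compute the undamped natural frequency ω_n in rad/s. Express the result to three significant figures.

ω_n ≈ 94.6 rad/s

Peak time t_p = π/ω_d, so ω_d = π/t_p = π/0.0337 = 93.2 rad/s.
ω_n = ω_d/√(1−ζ²) = 93.2/√0.971 = 94.6 rad/s.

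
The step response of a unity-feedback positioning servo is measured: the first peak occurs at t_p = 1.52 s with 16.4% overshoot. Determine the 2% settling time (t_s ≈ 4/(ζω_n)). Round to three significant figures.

t_s ≈ 3.36 s

ζ from %OS: ζ = |ln 0.164|/√(π²+ln²0.164) = 0.499.
t_p = π/ω_d ⇒ ω_d = 2.07 rad/s; then ω_n = ω_d/√(1−ζ²) = 2.38 rad/s.
t_s ≈ 4/(ζω_n) = 4/(0.499·2.38) = 3.36 s.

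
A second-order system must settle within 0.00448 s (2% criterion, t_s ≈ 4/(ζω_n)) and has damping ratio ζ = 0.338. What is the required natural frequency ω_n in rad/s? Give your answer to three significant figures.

ω_n ≈ 2640 rad/s

Rearranging t_s ≈ 4/(ζω_n) gives ω_n = 4/(ζ·t_s) = 4/(0.338 × 0.00448) = 2640 rad/s.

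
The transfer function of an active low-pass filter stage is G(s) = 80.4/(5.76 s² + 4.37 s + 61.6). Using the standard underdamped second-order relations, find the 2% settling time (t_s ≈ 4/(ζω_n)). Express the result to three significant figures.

t_s ≈ 10.5 s

Dividing through by 5.76: denominator becomes s² + 0.7587 s + 10.69.
So ω_n = √10.69 = 3.27 rad/s and ζ = 0.7587/(2·3.27) = 0.116.
t_s ≈ 4/(ζω_n) = 10.5 s.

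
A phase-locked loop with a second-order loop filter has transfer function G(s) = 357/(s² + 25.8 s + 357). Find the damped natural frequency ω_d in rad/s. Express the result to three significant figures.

Comparing the denominator to s² + 2ζω_n s + ω_n²: ω_n = √357 = 18.9 rad/s, and 2ζω_n = 25.8 so ζ = 25.8/(2·18.9) = 0.683.
The damped frequency ω_d = ω_n√(1−ζ²) = 13.8 rad/s.

ω_d ≈ 13.8 rad/s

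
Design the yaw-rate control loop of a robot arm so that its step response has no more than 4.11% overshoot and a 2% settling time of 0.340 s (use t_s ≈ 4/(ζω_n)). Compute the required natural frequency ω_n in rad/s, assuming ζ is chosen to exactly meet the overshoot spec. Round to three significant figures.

Inverting the overshoot relation: ζ = |ln 0.0411|/√(π² + ln²0.0411) = 0.713.
Then ω_n = 4/(ζ t_s) = 4/(0.713 × 0.340) = 16.5 rad/s.

ω_n ≈ 16.5 rad/s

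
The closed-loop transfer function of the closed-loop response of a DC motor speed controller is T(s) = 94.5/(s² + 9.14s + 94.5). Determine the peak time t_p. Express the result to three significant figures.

Matching coefficients with s² + 2ζω_n s + ω_n² gives ω_n² = 94.5 ⇒ ω_n = 9.72 rad/s, and ζ = 9.14/(2ω_n) = 0.470.
ω_d = ω_n√(1−ζ²) = 8.58 rad/s. Then t_p = π/ω_d = 0.366 s.

t_p ≈ 0.366 s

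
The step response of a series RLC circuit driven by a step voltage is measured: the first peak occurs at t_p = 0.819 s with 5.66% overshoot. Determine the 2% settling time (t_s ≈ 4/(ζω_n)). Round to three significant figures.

t_s ≈ 1.14 s

The overshoot fixes ζ = −ln(OS)/√(π²+ln²(OS)) = 0.675.
From t_p = π/ω_d, ω_d = π/0.819 = 3.84 rad/s, so ω_n = ω_d/√(1−ζ²) = 5.20 rad/s.
t_s ≈ 4/(ζω_n) = 4/(0.675·5.20) = 1.14 s.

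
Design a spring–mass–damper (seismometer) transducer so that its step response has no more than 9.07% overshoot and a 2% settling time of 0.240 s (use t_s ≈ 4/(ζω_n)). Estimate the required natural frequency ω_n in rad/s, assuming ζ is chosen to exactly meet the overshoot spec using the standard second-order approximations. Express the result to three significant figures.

From %OS = 100·exp(−πζ/√(1−ζ²)), invert to get ζ = −ln(OS)/√(π² + ln²(OS)) with OS = 0.0907.
−ln 0.0907 = 2.400, so ζ = 2.400/√(π² + 5.761) = 0.607.
Then ω_n = 4/(ζ t_s) = 4/(0.607 × 0.240) = 27.5 rad/s.

ω_n ≈ 27.5 rad/s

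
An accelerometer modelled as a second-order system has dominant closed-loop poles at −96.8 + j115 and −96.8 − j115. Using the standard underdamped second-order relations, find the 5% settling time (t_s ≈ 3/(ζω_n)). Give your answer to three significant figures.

t_s ≈ 0.0310 s

For poles at −σ ± jω_d, ζω_n = σ = 96.8, so t_s ≈ 3/σ = 0.0310 s.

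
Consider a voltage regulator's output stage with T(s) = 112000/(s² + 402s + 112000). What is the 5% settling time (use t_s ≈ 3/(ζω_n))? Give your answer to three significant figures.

Comparing the denominator to s² + 2ζω_n s + ω_n²: ω_n = √112000 = 335 rad/s, and 2ζω_n = 402 so ζ = 402/(2·335) = 0.601.
t_s ≈ 3/(ζω_n) = 3/(0.601·335) = 0.0149 s.

t_s ≈ 0.0149 s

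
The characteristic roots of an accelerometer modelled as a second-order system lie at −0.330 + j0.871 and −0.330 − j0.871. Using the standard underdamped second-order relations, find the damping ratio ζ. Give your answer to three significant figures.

The poles are at −σ ± jω_d with σ = 0.330 and ω_d = 0.871, so ω_n = √(σ²+ω_d²) = 0.931 rad/s and ζ = σ/ω_n = 0.354.

ζ ≈ 0.354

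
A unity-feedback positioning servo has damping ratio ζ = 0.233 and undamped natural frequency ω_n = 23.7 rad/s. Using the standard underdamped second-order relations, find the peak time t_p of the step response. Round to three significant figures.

The damped frequency is ω_d = ω_n√(1−ζ²) = 23.7·√(1−0.0543) = 23.0 rad/s.
Peak time t_p = π/ω_d = π/23.0 = 0.136 s.

t_p ≈ 0.136 s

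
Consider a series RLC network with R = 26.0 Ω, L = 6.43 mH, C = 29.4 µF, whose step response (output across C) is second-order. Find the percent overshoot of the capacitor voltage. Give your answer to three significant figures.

%OS ≈ 0.305%

For a series RLC circuit (capacitor voltage as output), ω_n = 1/√(LC) = 1/√(6.43 mH · 29.4 µF) = 2300 rad/s.
ζ = (R/2)·√(C/L) = (26.0/2)·√(29.4 µF/6.43 mH) = 0.879.
%OS = 100·exp(−πζ/√(1−ζ²)) = 0.305%.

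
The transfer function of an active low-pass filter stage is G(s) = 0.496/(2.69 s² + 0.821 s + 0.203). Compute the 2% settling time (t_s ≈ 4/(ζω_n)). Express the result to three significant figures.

Dividing through by 2.69: denominator becomes s² + 0.3052 s + 0.07546.
So ω_n = √0.07546 = 0.275 rad/s and ζ = 0.3052/(2·0.275) = 0.556.
t_s ≈ 4/(ζω_n) = 26.2 s.

t_s ≈ 26.2 s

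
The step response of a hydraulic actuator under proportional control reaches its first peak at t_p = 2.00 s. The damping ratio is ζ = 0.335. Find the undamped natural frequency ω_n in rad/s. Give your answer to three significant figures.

Peak time t_p = π/ω_d, so ω_d = π/t_p = π/2.00 = 1.57 rad/s.
ω_n = ω_d/√(1−ζ²) = 1.57/√0.888 = 1.67 rad/s.

ω_n ≈ 1.67 rad/s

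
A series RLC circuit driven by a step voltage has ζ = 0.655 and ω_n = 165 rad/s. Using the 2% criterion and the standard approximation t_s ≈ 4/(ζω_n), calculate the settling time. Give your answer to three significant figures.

t_s ≈ 4/(ζω_n) = 4/(0.655 × 165) = 0.0370 s.

t_s ≈ 0.0370 s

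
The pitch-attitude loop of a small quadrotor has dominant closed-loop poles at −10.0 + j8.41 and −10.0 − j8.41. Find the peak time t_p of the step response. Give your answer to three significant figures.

t_p = π/ω_d with ω_d = 8.41 (the imaginary part), so t_p = 0.374 s.

t_p ≈ 0.374 s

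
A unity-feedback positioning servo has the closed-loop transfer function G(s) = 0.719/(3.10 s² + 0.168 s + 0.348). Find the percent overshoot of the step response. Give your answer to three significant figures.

%OS ≈ 77.5%

Dividing through by 3.10: denominator becomes s² + 0.05419 s + 0.1123.
So ω_n = √0.1123 = 0.335 rad/s and ζ = 0.05419/(2·0.335) = 0.0809.
Overshoot: exp(−π·0.0809/√(1−0.0809²)) = 0.775, i.e. 77.5%.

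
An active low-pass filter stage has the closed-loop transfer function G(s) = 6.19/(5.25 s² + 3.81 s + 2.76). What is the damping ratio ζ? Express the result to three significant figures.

ζ ≈ 0.500

Dividing through by 5.25: denominator becomes s² + 0.7257 s + 0.5257.
So ω_n = √0.5257 = 0.725 rad/s and ζ = 0.7257/(2·0.725) = 0.500.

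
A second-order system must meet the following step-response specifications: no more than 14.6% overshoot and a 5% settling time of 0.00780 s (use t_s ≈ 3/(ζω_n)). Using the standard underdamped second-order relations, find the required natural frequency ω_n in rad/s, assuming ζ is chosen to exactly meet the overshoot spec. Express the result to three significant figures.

From %OS = 100·exp(−πζ/√(1−ζ²)), invert to get ζ = −ln(OS)/√(π² + ln²(OS)) with OS = 0.146.
−ln 0.146 = 1.924, so ζ = 1.924/√(π² + 3.702) = 0.522.
From t_s ≈ 3/(ζω_n): ω_n = 3/(ζ·t_s) = 3/(0.522·0.00780) = 736 rad/s.

ω_n ≈ 736 rad/s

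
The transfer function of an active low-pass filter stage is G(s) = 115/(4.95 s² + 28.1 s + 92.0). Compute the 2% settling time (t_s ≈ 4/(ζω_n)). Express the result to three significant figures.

Dividing through by 4.95: denominator becomes s² + 5.677 s + 18.59.
So ω_n = √18.59 = 4.31 rad/s and ζ = 5.677/(2·4.31) = 0.658.
t_s ≈ 4/(ζω_n) = 1.41 s.

t_s ≈ 1.41 s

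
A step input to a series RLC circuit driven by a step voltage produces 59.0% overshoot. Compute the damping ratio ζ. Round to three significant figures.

ζ = −ln(OS)/√(π² + (ln OS)²). With OS = 0.590, ln OS = −0.5276 and ζ = 0.5276/3.186 = 0.166.

ζ ≈ 0.166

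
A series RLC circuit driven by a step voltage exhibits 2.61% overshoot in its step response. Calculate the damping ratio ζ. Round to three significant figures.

Inverting the overshoot relation: ζ = |ln 0.0261|/√(π² + ln²0.0261) = 0.758.

ζ ≈ 0.758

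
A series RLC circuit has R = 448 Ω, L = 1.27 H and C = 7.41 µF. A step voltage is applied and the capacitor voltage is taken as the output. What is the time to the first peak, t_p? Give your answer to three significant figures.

t_p ≈ 0.0115 s

For a series RLC circuit (capacitor voltage as output), ω_n = 1/√(LC) = 1/√(1.27 H · 7.41 µF) = 326 rad/s.
ζ = (R/2)·√(C/L) = (448/2)·√(7.41 µF/1.27 H) = 0.541.
ω_d = 326·√(1 − 0.541²) = 274 rad/s. t_p = π/ω_d = 0.0115 s.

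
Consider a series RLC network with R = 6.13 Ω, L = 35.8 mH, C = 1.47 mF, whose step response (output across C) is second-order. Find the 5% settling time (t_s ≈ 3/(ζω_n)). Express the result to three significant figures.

t_s ≈ 0.0350 s

For a series RLC circuit (capacitor voltage as output), ω_n = 1/√(LC) = 1/√(35.8 mH · 1.47 mF) = 138 rad/s.
ζ = (R/2)·√(C/L) = (6.13/2)·√(1.47 mF/35.8 mH) = 0.621.
t_s ≈ 3/(ζω_n) = 0.0350 s.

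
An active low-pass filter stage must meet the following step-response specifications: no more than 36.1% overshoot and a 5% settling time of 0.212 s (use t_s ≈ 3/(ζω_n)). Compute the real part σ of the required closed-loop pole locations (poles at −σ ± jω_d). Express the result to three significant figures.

σ ≈ 14.2

The settling-time spec alone fixes σ = ζω_n = 3/t_s = 3/0.212 = 14.2.
(Overshoot then fixes ζ = 0.308 and hence ω_d = σ·√(1−ζ²)/ζ = 43.6 rad/s.)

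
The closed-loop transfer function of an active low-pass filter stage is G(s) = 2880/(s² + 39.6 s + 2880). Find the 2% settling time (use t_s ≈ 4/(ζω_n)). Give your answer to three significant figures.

t_s ≈ 0.202 s

ω_n = √2880 = 53.7 rad/s; ζ = 39.6/(2·53.7) = 0.369.
t_s ≈ 4/(ζω_n) = 4/(0.369·53.7) = 0.202 s.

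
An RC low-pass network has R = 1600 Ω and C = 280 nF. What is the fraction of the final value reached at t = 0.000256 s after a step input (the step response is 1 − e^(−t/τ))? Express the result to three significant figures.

τ = RC = 1600 × 280 nF = 0.000448 s.
y(t)/y_∞ = 1 − e^(−t/τ) = 1 − e^(−0.000256/0.000448) = 1 − e^(−0.571) = 0.435.

y/y_∞ ≈ 0.435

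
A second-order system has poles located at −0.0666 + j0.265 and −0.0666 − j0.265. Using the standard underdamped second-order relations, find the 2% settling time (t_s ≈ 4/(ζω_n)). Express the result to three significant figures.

For poles at −σ ± jω_d, ζω_n = σ = 0.0666, so t_s ≈ 4/σ = 60.1 s.

t_s ≈ 60.1 s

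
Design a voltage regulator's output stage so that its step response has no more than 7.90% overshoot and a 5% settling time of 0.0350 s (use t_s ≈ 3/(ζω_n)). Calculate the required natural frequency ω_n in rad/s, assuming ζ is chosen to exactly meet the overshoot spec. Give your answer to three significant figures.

ω_n ≈ 136 rad/s

Inverting the overshoot relation: ζ = |ln 0.0790|/√(π² + ln²0.0790) = 0.628.
Then ω_n = 3/(ζ t_s) = 3/(0.628 × 0.0350) = 136 rad/s.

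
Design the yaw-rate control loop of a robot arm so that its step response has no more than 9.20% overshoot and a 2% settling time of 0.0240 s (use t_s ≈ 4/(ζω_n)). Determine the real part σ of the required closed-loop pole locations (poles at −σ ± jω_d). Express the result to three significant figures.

σ ≈ 167

The settling-time spec alone fixes σ = ζω_n = 4/t_s = 4/0.0240 = 167.
(Overshoot then fixes ζ = 0.605 and hence ω_d = σ·√(1−ζ²)/ζ = 219 rad/s.)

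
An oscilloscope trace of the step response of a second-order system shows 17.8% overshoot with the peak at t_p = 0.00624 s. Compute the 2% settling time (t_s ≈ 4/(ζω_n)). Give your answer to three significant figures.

t_s ≈ 0.0145 s

From the overshoot, ζ = −ln(OS)/√(π²+ln²(OS)) = 0.482.
From t_p = π/ω_d, ω_d = π/0.00624 = 503 rad/s, so ω_n = ω_d/√(1−ζ²) = 574 rad/s.
t_s ≈ 4/(ζω_n) = 4/(0.482·574) = 0.0145 s.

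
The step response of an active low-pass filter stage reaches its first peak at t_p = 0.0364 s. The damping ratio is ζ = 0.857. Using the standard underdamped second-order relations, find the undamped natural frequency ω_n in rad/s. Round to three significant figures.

ω_n ≈ 167 rad/s

Peak time t_p = π/ω_d, so ω_d = π/t_p = π/0.0364 = 86.3 rad/s.
ω_n = ω_d/√(1−ζ²) = 86.3/√0.266 = 167 rad/s.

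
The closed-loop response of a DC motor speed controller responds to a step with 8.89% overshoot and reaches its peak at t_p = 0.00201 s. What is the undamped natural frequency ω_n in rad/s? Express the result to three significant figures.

ω_n ≈ 1970 rad/s

ζ from %OS: ζ = |ln 0.0889|/√(π²+ln²0.0889) = 0.610.
t_p = π/ω_d ⇒ ω_d = 1560 rad/s; then ω_n = ω_d/√(1−ζ²) = 1970 rad/s.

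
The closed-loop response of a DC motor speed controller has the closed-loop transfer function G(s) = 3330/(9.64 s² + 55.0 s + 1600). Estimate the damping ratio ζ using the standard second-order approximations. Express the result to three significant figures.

Dividing through by 9.64: denominator becomes s² + 5.705 s + 166.0.
So ω_n = √166.0 = 12.9 rad/s and ζ = 5.705/(2·12.9) = 0.221.

ζ ≈ 0.221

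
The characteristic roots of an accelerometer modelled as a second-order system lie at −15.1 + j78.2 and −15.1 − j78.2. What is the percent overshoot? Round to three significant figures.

%OS ≈ 54.5%

The poles are at −σ ± jω_d with σ = 15.1 and ω_d = 78.2, so ω_n = √(σ²+ω_d²) = 79.6 rad/s and ζ = σ/ω_n = 0.190.
Overshoot: exp(−π·0.190/√(1−0.190²)) = 0.545, i.e. 54.5%.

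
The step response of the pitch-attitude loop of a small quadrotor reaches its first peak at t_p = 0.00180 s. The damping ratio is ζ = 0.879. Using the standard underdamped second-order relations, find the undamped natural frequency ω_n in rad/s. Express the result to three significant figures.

ω_n ≈ 3660 rad/s

Peak time t_p = π/ω_d, so ω_d = π/t_p = π/0.00180 = 1750 rad/s.
ω_n = ω_d/√(1−ζ²) = 1750/√0.227 = 3660 rad/s.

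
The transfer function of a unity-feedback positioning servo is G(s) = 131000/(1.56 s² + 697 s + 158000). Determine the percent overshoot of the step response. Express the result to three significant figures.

Dividing through by 1.56: denominator becomes s² + 446.8 s + 101300.
So ω_n = √101300 = 318 rad/s and ζ = 446.8/(2·318) = 0.702.
%OS = 100 e^{−πζ/√(1−ζ²)} with ζ = 0.702 gives 4.52%.

%OS ≈ 4.52%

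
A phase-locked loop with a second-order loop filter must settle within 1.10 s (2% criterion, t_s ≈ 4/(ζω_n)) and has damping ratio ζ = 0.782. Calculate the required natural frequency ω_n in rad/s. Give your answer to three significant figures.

ω_n ≈ 4.65 rad/s

Rearranging t_s ≈ 4/(ζω_n) gives ω_n = 4/(ζ·t_s) = 4/(0.782 × 1.10) = 4.65 rad/s.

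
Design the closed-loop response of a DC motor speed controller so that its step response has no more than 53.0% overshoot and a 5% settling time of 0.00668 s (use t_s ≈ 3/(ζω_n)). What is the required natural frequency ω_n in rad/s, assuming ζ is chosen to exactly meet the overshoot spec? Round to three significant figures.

ζ = −ln(OS)/√(π² + (ln OS)²). With OS = 0.530, ln OS = −0.6349 and ζ = 0.6349/3.205 = 0.198.
Then ω_n = 3/(ζ t_s) = 3/(0.198 × 0.00668) = 2270 rad/s.

ω_n ≈ 2270 rad/s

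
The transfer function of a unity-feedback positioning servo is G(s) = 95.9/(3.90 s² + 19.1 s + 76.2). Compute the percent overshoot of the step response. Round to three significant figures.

Dividing through by 3.90: denominator becomes s² + 4.897 s + 19.54.
So ω_n = √19.54 = 4.42 rad/s and ζ = 4.897/(2·4.42) = 0.554.
Overshoot: exp(−π·0.554/√(1−0.554²)) = 0.124, i.e. 12.4%.

%OS ≈ 12.4%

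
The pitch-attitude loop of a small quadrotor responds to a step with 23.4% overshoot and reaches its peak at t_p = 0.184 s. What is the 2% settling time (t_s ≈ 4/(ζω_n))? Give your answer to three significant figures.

t_s ≈ 0.507 s

From the overshoot, ζ = −ln(OS)/√(π²+ln²(OS)) = 0.420.
From t_p = π/ω_d, ω_d = π/0.184 = 17.1 rad/s, so ω_n = ω_d/√(1−ζ²) = 18.8 rad/s.
t_s ≈ 4/(ζω_n) = 4/(0.420·18.8) = 0.507 s.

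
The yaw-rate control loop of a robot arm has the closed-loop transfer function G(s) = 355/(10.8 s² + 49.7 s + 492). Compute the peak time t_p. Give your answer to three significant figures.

t_p ≈ 0.495 s

Dividing through by 10.8: denominator becomes s² + 4.602 s + 45.56.
So ω_n = √45.56 = 6.75 rad/s and ζ = 4.602/(2·6.75) = 0.341.
The damped frequency ω_d = ω_n√(1−ζ²) = 6.35 rad/s. t_p = π/ω_d = 0.495 s.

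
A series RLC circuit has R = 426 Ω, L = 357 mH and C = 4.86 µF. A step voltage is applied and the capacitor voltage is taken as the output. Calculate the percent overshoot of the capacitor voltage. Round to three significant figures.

%OS ≈ 1.84%

For a series RLC circuit (capacitor voltage as output), ω_n = 1/√(LC) = 1/√(357 mH · 4.86 µF) = 759 rad/s.
ζ = (R/2)·√(C/L) = (426/2)·√(4.86 µF/357 mH) = 0.786.
%OS = 100 e^{−πζ/√(1−ζ²)} with ζ = 0.786 gives 1.84%.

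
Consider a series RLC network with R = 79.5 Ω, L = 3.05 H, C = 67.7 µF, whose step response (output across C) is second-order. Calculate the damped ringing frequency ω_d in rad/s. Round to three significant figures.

ω_d ≈ 68.4 rad/s

For a series RLC circuit (capacitor voltage as output), ω_n = 1/√(LC) = 1/√(3.05 H · 67.7 µF) = 69.6 rad/s.
ζ = (R/2)·√(C/L) = (79.5/2)·√(67.7 µF/3.05 H) = 0.187.
ω_d = 69.6·√(1 − 0.187²) = 68.4 rad/s.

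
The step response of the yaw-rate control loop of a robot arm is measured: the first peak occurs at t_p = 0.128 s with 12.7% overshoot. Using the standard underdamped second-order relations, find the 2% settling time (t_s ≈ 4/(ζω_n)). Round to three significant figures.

t_s ≈ 0.248 s

ζ from %OS: ζ = |ln 0.127|/√(π²+ln²0.127) = 0.549.
From t_p = π/ω_d, ω_d = π/0.128 = 24.5 rad/s, so ω_n = ω_d/√(1−ζ²) = 29.4 rad/s.
t_s ≈ 4/(ζω_n) = 4/(0.549·29.4) = 0.248 s.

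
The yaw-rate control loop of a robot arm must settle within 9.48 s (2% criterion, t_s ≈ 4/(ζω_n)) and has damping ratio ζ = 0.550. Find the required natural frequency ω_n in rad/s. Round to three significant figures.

ω_n ≈ 0.767 rad/s

Rearranging t_s ≈ 4/(ζω_n) gives ω_n = 4/(ζ·t_s) = 4/(0.550 × 9.48) = 0.767 rad/s.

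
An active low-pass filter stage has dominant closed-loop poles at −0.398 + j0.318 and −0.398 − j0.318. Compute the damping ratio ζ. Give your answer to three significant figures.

The poles are at −σ ± jω_d with σ = 0.398 and ω_d = 0.318, so ω_n = √(σ²+ω_d²) = 0.509 rad/s and ζ = σ/ω_n = 0.781.

ζ ≈ 0.781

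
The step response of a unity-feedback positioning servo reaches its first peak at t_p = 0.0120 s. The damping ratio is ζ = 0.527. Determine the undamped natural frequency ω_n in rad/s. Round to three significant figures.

Peak time t_p = π/ω_d, so ω_d = π/t_p = π/0.0120 = 262 rad/s.
ω_n = ω_d/√(1−ζ²) = 262/√0.722 = 308 rad/s.

ω_n ≈ 308 rad/s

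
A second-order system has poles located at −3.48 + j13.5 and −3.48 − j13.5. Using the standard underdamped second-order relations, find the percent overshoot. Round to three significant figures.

|pole| = ω_n = √(3.48² + 13.5²) = 13.9 rad/s; ζ = cos θ = σ/ω_n = 0.250.
%OS = 100·exp(−πζ/√(1−ζ²)) = 44.5%.

%OS ≈ 44.5%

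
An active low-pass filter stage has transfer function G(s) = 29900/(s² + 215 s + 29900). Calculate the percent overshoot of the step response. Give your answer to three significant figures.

ω_n = √29900 = 173 rad/s; ζ = 215/(2·173) = 0.622.
%OS = 100 e^{−πζ/√(1−ζ²)} with ζ = 0.622 gives 8.26%.

%OS ≈ 8.26%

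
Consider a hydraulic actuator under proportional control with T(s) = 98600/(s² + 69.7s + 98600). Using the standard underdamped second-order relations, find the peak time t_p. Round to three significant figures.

Matching coefficients with s² + 2ζω_n s + ω_n² gives ω_n² = 98600 ⇒ ω_n = 314 rad/s, and ζ = 69.7/(2ω_n) = 0.111.
ω_d = ω_n√(1−ζ²) = 312 rad/s. Then t_p = π/ω_d = 0.0101 s.

t_p ≈ 0.0101 s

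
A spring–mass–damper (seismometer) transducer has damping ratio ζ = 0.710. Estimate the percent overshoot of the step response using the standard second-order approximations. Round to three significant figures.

For an underdamped second-order system, %OS = 100·exp(−πζ/√(1−ζ²)).
πζ/√(1−ζ²) = π·0.710/√(1−0.504) = 3.167, so %OS = 100·e^(−3.167) = 4.21%.

%OS ≈ 4.21%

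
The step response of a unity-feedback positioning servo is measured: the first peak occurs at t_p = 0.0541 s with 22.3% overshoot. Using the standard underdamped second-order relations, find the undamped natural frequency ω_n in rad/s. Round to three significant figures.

ω_n ≈ 64.4 rad/s

From the overshoot, ζ = −ln(OS)/√(π²+ln²(OS)) = 0.431.
t_p = π/ω_d ⇒ ω_d = 58.1 rad/s; then ω_n = ω_d/√(1−ζ²) = 64.4 rad/s.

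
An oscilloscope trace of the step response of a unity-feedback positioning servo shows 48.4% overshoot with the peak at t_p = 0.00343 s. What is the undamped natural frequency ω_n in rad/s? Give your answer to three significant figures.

ω_n ≈ 940 rad/s

The overshoot fixes ζ = −ln(OS)/√(π²+ln²(OS)) = 0.225.
From t_p = π/ω_d, ω_d = π/0.00343 = 916 rad/s, so ω_n = ω_d/√(1−ζ²) = 940 rad/s.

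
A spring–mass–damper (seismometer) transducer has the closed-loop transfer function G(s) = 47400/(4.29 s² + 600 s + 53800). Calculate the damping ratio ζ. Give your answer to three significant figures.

ζ ≈ 0.624

Dividing through by 4.29: denominator becomes s² + 139.9 s + 12540.
So ω_n = √12540 = 112 rad/s and ζ = 139.9/(2·112) = 0.624.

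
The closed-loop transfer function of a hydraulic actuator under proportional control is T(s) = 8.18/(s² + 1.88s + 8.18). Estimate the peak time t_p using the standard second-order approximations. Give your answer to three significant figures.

ω_n = √8.18 = 2.86 rad/s; ζ = 1.88/(2·2.86) = 0.329.
The damped frequency ω_d = ω_n√(1−ζ²) = 2.70 rad/s. Then t_p = π/ω_d = 1.16 s.

t_p ≈ 1.16 s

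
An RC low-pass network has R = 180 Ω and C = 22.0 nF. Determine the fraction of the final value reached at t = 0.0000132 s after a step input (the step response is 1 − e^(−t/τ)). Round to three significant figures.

y/y_∞ ≈ 0.964

τ = RC = 180 × 22.0 nF = 0.00000396 s.
y(t)/y_∞ = 1 − e^(−t/τ) = 1 − e^(−0.0000132/0.00000396) = 1 − e^(−3.33) = 0.964.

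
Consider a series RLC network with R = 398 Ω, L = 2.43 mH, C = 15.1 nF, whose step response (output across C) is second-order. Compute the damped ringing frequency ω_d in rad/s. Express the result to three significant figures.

ω_d ≈ 143000 rad/s

For a series RLC circuit (capacitor voltage as output), ω_n = 1/√(LC) = 1/√(2.43 mH · 15.1 nF) = 165000 rad/s.
ζ = (R/2)·√(C/L) = (398/2)·√(15.1 nF/2.43 mH) = 0.496.
The damped frequency ω_d = ω_n√(1−ζ²) = 143000 rad/s.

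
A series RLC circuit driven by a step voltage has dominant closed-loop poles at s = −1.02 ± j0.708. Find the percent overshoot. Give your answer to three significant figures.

With σ = 1.02, ω_d = 0.708: ω_n = √(σ²+ω_d²) = 1.24 rad/s, ζ = σ/ω_n = 0.821.
Overshoot: exp(−π·0.821/√(1−0.821²)) = 0.0108, i.e. 1.08%.

%OS ≈ 1.08%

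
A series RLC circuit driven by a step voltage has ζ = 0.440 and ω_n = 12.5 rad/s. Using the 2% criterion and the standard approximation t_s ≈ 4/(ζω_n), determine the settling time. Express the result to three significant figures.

t_s ≈ 0.727 s

t_s ≈ 4/(ζω_n) = 4/(0.440 × 12.5) = 0.727 s.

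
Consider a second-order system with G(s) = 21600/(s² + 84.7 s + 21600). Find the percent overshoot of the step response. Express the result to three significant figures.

Comparing the denominator to s² + 2ζω_n s + ω_n²: ω_n = √21600 = 147 rad/s, and 2ζω_n = 84.7 so ζ = 84.7/(2·147) = 0.288.
%OS = 100·exp(−πζ/√(1−ζ²)) = 38.9%.

%OS ≈ 38.9%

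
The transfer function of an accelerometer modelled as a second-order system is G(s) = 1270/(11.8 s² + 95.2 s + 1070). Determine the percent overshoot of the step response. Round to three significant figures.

Dividing through by 11.8: denominator becomes s² + 8.068 s + 90.68.
So ω_n = √90.68 = 9.52 rad/s and ζ = 8.068/(2·9.52) = 0.424.
%OS = 100·exp(−πζ/√(1−ζ²)) = 23.0%.

%OS ≈ 23.0%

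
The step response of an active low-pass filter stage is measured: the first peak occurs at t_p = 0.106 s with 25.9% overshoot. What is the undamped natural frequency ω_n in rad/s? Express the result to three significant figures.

ζ from %OS: ζ = |ln 0.259|/√(π²+ln²0.259) = 0.395.
t_p = π/ω_d ⇒ ω_d = 29.6 rad/s; then ω_n = ω_d/√(1−ζ²) = 32.3 rad/s.

ω_n ≈ 32.3 rad/s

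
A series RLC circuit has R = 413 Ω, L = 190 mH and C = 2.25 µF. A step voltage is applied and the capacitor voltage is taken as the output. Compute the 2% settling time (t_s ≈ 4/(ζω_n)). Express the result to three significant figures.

t_s ≈ 0.00368 s

For a series RLC circuit (capacitor voltage as output), ω_n = 1/√(LC) = 1/√(190 mH · 2.25 µF) = 1530 rad/s.
ζ = (R/2)·√(C/L) = (413/2)·√(2.25 µF/190 mH) = 0.711.
t_s ≈ 4/(ζω_n) = 0.00368 s.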